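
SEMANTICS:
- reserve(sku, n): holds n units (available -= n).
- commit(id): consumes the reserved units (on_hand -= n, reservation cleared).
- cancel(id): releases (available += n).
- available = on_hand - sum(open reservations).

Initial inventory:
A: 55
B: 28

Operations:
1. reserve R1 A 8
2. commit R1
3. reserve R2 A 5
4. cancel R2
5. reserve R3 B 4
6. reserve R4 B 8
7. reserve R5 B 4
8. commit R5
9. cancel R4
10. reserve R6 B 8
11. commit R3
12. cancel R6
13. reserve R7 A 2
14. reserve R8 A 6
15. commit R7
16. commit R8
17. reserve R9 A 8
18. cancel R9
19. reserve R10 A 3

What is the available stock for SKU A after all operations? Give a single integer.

Step 1: reserve R1 A 8 -> on_hand[A=55 B=28] avail[A=47 B=28] open={R1}
Step 2: commit R1 -> on_hand[A=47 B=28] avail[A=47 B=28] open={}
Step 3: reserve R2 A 5 -> on_hand[A=47 B=28] avail[A=42 B=28] open={R2}
Step 4: cancel R2 -> on_hand[A=47 B=28] avail[A=47 B=28] open={}
Step 5: reserve R3 B 4 -> on_hand[A=47 B=28] avail[A=47 B=24] open={R3}
Step 6: reserve R4 B 8 -> on_hand[A=47 B=28] avail[A=47 B=16] open={R3,R4}
Step 7: reserve R5 B 4 -> on_hand[A=47 B=28] avail[A=47 B=12] open={R3,R4,R5}
Step 8: commit R5 -> on_hand[A=47 B=24] avail[A=47 B=12] open={R3,R4}
Step 9: cancel R4 -> on_hand[A=47 B=24] avail[A=47 B=20] open={R3}
Step 10: reserve R6 B 8 -> on_hand[A=47 B=24] avail[A=47 B=12] open={R3,R6}
Step 11: commit R3 -> on_hand[A=47 B=20] avail[A=47 B=12] open={R6}
Step 12: cancel R6 -> on_hand[A=47 B=20] avail[A=47 B=20] open={}
Step 13: reserve R7 A 2 -> on_hand[A=47 B=20] avail[A=45 B=20] open={R7}
Step 14: reserve R8 A 6 -> on_hand[A=47 B=20] avail[A=39 B=20] open={R7,R8}
Step 15: commit R7 -> on_hand[A=45 B=20] avail[A=39 B=20] open={R8}
Step 16: commit R8 -> on_hand[A=39 B=20] avail[A=39 B=20] open={}
Step 17: reserve R9 A 8 -> on_hand[A=39 B=20] avail[A=31 B=20] open={R9}
Step 18: cancel R9 -> on_hand[A=39 B=20] avail[A=39 B=20] open={}
Step 19: reserve R10 A 3 -> on_hand[A=39 B=20] avail[A=36 B=20] open={R10}
Final available[A] = 36

Answer: 36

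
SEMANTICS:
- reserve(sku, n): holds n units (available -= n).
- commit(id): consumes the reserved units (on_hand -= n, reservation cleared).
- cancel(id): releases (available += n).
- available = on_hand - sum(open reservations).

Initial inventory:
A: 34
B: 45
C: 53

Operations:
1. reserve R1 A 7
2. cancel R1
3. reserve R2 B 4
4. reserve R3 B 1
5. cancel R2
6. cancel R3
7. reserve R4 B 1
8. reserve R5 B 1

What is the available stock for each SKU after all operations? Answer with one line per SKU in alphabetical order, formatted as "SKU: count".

Step 1: reserve R1 A 7 -> on_hand[A=34 B=45 C=53] avail[A=27 B=45 C=53] open={R1}
Step 2: cancel R1 -> on_hand[A=34 B=45 C=53] avail[A=34 B=45 C=53] open={}
Step 3: reserve R2 B 4 -> on_hand[A=34 B=45 C=53] avail[A=34 B=41 C=53] open={R2}
Step 4: reserve R3 B 1 -> on_hand[A=34 B=45 C=53] avail[A=34 B=40 C=53] open={R2,R3}
Step 5: cancel R2 -> on_hand[A=34 B=45 C=53] avail[A=34 B=44 C=53] open={R3}
Step 6: cancel R3 -> on_hand[A=34 B=45 C=53] avail[A=34 B=45 C=53] open={}
Step 7: reserve R4 B 1 -> on_hand[A=34 B=45 C=53] avail[A=34 B=44 C=53] open={R4}
Step 8: reserve R5 B 1 -> on_hand[A=34 B=45 C=53] avail[A=34 B=43 C=53] open={R4,R5}

Answer: A: 34
B: 43
C: 53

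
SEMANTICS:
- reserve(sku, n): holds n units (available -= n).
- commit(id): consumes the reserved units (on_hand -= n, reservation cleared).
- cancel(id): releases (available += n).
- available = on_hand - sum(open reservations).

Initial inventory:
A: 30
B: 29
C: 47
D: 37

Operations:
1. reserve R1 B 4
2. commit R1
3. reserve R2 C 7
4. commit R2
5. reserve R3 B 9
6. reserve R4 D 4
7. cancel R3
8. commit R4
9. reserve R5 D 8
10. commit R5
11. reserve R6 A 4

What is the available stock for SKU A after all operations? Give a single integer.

Answer: 26

Derivation:
Step 1: reserve R1 B 4 -> on_hand[A=30 B=29 C=47 D=37] avail[A=30 B=25 C=47 D=37] open={R1}
Step 2: commit R1 -> on_hand[A=30 B=25 C=47 D=37] avail[A=30 B=25 C=47 D=37] open={}
Step 3: reserve R2 C 7 -> on_hand[A=30 B=25 C=47 D=37] avail[A=30 B=25 C=40 D=37] open={R2}
Step 4: commit R2 -> on_hand[A=30 B=25 C=40 D=37] avail[A=30 B=25 C=40 D=37] open={}
Step 5: reserve R3 B 9 -> on_hand[A=30 B=25 C=40 D=37] avail[A=30 B=16 C=40 D=37] open={R3}
Step 6: reserve R4 D 4 -> on_hand[A=30 B=25 C=40 D=37] avail[A=30 B=16 C=40 D=33] open={R3,R4}
Step 7: cancel R3 -> on_hand[A=30 B=25 C=40 D=37] avail[A=30 B=25 C=40 D=33] open={R4}
Step 8: commit R4 -> on_hand[A=30 B=25 C=40 D=33] avail[A=30 B=25 C=40 D=33] open={}
Step 9: reserve R5 D 8 -> on_hand[A=30 B=25 C=40 D=33] avail[A=30 B=25 C=40 D=25] open={R5}
Step 10: commit R5 -> on_hand[A=30 B=25 C=40 D=25] avail[A=30 B=25 C=40 D=25] open={}
Step 11: reserve R6 A 4 -> on_hand[A=30 B=25 C=40 D=25] avail[A=26 B=25 C=40 D=25] open={R6}
Final available[A] = 26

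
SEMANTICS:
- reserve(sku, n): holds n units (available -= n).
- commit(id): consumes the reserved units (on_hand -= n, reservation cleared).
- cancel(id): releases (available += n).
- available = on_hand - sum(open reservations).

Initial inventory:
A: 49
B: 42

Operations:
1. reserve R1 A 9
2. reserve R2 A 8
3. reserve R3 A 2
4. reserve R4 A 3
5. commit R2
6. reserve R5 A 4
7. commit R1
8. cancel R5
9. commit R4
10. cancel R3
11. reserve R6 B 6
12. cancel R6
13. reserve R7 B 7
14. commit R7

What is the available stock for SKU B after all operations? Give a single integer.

Step 1: reserve R1 A 9 -> on_hand[A=49 B=42] avail[A=40 B=42] open={R1}
Step 2: reserve R2 A 8 -> on_hand[A=49 B=42] avail[A=32 B=42] open={R1,R2}
Step 3: reserve R3 A 2 -> on_hand[A=49 B=42] avail[A=30 B=42] open={R1,R2,R3}
Step 4: reserve R4 A 3 -> on_hand[A=49 B=42] avail[A=27 B=42] open={R1,R2,R3,R4}
Step 5: commit R2 -> on_hand[A=41 B=42] avail[A=27 B=42] open={R1,R3,R4}
Step 6: reserve R5 A 4 -> on_hand[A=41 B=42] avail[A=23 B=42] open={R1,R3,R4,R5}
Step 7: commit R1 -> on_hand[A=32 B=42] avail[A=23 B=42] open={R3,R4,R5}
Step 8: cancel R5 -> on_hand[A=32 B=42] avail[A=27 B=42] open={R3,R4}
Step 9: commit R4 -> on_hand[A=29 B=42] avail[A=27 B=42] open={R3}
Step 10: cancel R3 -> on_hand[A=29 B=42] avail[A=29 B=42] open={}
Step 11: reserve R6 B 6 -> on_hand[A=29 B=42] avail[A=29 B=36] open={R6}
Step 12: cancel R6 -> on_hand[A=29 B=42] avail[A=29 B=42] open={}
Step 13: reserve R7 B 7 -> on_hand[A=29 B=42] avail[A=29 B=35] open={R7}
Step 14: commit R7 -> on_hand[A=29 B=35] avail[A=29 B=35] open={}
Final available[B] = 35

Answer: 35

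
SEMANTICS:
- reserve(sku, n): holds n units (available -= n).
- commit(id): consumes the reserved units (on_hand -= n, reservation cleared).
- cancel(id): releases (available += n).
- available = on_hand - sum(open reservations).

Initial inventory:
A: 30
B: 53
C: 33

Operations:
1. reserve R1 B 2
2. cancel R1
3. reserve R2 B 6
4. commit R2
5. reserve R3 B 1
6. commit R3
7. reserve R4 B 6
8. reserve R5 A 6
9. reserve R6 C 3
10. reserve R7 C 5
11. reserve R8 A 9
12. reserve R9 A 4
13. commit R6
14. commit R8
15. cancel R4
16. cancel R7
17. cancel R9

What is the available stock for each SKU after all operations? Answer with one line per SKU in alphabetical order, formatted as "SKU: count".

Answer: A: 15
B: 46
C: 30

Derivation:
Step 1: reserve R1 B 2 -> on_hand[A=30 B=53 C=33] avail[A=30 B=51 C=33] open={R1}
Step 2: cancel R1 -> on_hand[A=30 B=53 C=33] avail[A=30 B=53 C=33] open={}
Step 3: reserve R2 B 6 -> on_hand[A=30 B=53 C=33] avail[A=30 B=47 C=33] open={R2}
Step 4: commit R2 -> on_hand[A=30 B=47 C=33] avail[A=30 B=47 C=33] open={}
Step 5: reserve R3 B 1 -> on_hand[A=30 B=47 C=33] avail[A=30 B=46 C=33] open={R3}
Step 6: commit R3 -> on_hand[A=30 B=46 C=33] avail[A=30 B=46 C=33] open={}
Step 7: reserve R4 B 6 -> on_hand[A=30 B=46 C=33] avail[A=30 B=40 C=33] open={R4}
Step 8: reserve R5 A 6 -> on_hand[A=30 B=46 C=33] avail[A=24 B=40 C=33] open={R4,R5}
Step 9: reserve R6 C 3 -> on_hand[A=30 B=46 C=33] avail[A=24 B=40 C=30] open={R4,R5,R6}
Step 10: reserve R7 C 5 -> on_hand[A=30 B=46 C=33] avail[A=24 B=40 C=25] open={R4,R5,R6,R7}
Step 11: reserve R8 A 9 -> on_hand[A=30 B=46 C=33] avail[A=15 B=40 C=25] open={R4,R5,R6,R7,R8}
Step 12: reserve R9 A 4 -> on_hand[A=30 B=46 C=33] avail[A=11 B=40 C=25] open={R4,R5,R6,R7,R8,R9}
Step 13: commit R6 -> on_hand[A=30 B=46 C=30] avail[A=11 B=40 C=25] open={R4,R5,R7,R8,R9}
Step 14: commit R8 -> on_hand[A=21 B=46 C=30] avail[A=11 B=40 C=25] open={R4,R5,R7,R9}
Step 15: cancel R4 -> on_hand[A=21 B=46 C=30] avail[A=11 B=46 C=25] open={R5,R7,R9}
Step 16: cancel R7 -> on_hand[A=21 B=46 C=30] avail[A=11 B=46 C=30] open={R5,R9}
Step 17: cancel R9 -> on_hand[A=21 B=46 C=30] avail[A=15 B=46 C=30] open={R5}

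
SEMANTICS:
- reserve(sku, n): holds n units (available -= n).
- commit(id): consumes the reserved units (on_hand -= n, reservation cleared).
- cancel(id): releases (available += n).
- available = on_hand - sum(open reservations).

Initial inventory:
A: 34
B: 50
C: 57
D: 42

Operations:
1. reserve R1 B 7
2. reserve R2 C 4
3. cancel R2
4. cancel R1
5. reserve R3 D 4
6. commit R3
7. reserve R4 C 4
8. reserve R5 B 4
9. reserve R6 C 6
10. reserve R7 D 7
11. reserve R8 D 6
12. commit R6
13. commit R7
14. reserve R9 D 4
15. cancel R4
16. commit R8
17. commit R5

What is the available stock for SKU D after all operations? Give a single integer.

Answer: 21

Derivation:
Step 1: reserve R1 B 7 -> on_hand[A=34 B=50 C=57 D=42] avail[A=34 B=43 C=57 D=42] open={R1}
Step 2: reserve R2 C 4 -> on_hand[A=34 B=50 C=57 D=42] avail[A=34 B=43 C=53 D=42] open={R1,R2}
Step 3: cancel R2 -> on_hand[A=34 B=50 C=57 D=42] avail[A=34 B=43 C=57 D=42] open={R1}
Step 4: cancel R1 -> on_hand[A=34 B=50 C=57 D=42] avail[A=34 B=50 C=57 D=42] open={}
Step 5: reserve R3 D 4 -> on_hand[A=34 B=50 C=57 D=42] avail[A=34 B=50 C=57 D=38] open={R3}
Step 6: commit R3 -> on_hand[A=34 B=50 C=57 D=38] avail[A=34 B=50 C=57 D=38] open={}
Step 7: reserve R4 C 4 -> on_hand[A=34 B=50 C=57 D=38] avail[A=34 B=50 C=53 D=38] open={R4}
Step 8: reserve R5 B 4 -> on_hand[A=34 B=50 C=57 D=38] avail[A=34 B=46 C=53 D=38] open={R4,R5}
Step 9: reserve R6 C 6 -> on_hand[A=34 B=50 C=57 D=38] avail[A=34 B=46 C=47 D=38] open={R4,R5,R6}
Step 10: reserve R7 D 7 -> on_hand[A=34 B=50 C=57 D=38] avail[A=34 B=46 C=47 D=31] open={R4,R5,R6,R7}
Step 11: reserve R8 D 6 -> on_hand[A=34 B=50 C=57 D=38] avail[A=34 B=46 C=47 D=25] open={R4,R5,R6,R7,R8}
Step 12: commit R6 -> on_hand[A=34 B=50 C=51 D=38] avail[A=34 B=46 C=47 D=25] open={R4,R5,R7,R8}
Step 13: commit R7 -> on_hand[A=34 B=50 C=51 D=31] avail[A=34 B=46 C=47 D=25] open={R4,R5,R8}
Step 14: reserve R9 D 4 -> on_hand[A=34 B=50 C=51 D=31] avail[A=34 B=46 C=47 D=21] open={R4,R5,R8,R9}
Step 15: cancel R4 -> on_hand[A=34 B=50 C=51 D=31] avail[A=34 B=46 C=51 D=21] open={R5,R8,R9}
Step 16: commit R8 -> on_hand[A=34 B=50 C=51 D=25] avail[A=34 B=46 C=51 D=21] open={R5,R9}
Step 17: commit R5 -> on_hand[A=34 B=46 C=51 D=25] avail[A=34 B=46 C=51 D=21] open={R9}
Final available[D] = 21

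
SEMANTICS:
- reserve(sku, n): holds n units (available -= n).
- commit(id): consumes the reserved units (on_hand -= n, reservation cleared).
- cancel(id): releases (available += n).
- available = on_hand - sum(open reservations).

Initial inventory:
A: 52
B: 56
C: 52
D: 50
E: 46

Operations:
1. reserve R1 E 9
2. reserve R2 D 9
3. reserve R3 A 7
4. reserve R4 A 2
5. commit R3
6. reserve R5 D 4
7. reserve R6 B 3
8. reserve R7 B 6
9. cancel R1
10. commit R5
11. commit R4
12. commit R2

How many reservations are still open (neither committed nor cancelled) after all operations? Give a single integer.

Step 1: reserve R1 E 9 -> on_hand[A=52 B=56 C=52 D=50 E=46] avail[A=52 B=56 C=52 D=50 E=37] open={R1}
Step 2: reserve R2 D 9 -> on_hand[A=52 B=56 C=52 D=50 E=46] avail[A=52 B=56 C=52 D=41 E=37] open={R1,R2}
Step 3: reserve R3 A 7 -> on_hand[A=52 B=56 C=52 D=50 E=46] avail[A=45 B=56 C=52 D=41 E=37] open={R1,R2,R3}
Step 4: reserve R4 A 2 -> on_hand[A=52 B=56 C=52 D=50 E=46] avail[A=43 B=56 C=52 D=41 E=37] open={R1,R2,R3,R4}
Step 5: commit R3 -> on_hand[A=45 B=56 C=52 D=50 E=46] avail[A=43 B=56 C=52 D=41 E=37] open={R1,R2,R4}
Step 6: reserve R5 D 4 -> on_hand[A=45 B=56 C=52 D=50 E=46] avail[A=43 B=56 C=52 D=37 E=37] open={R1,R2,R4,R5}
Step 7: reserve R6 B 3 -> on_hand[A=45 B=56 C=52 D=50 E=46] avail[A=43 B=53 C=52 D=37 E=37] open={R1,R2,R4,R5,R6}
Step 8: reserve R7 B 6 -> on_hand[A=45 B=56 C=52 D=50 E=46] avail[A=43 B=47 C=52 D=37 E=37] open={R1,R2,R4,R5,R6,R7}
Step 9: cancel R1 -> on_hand[A=45 B=56 C=52 D=50 E=46] avail[A=43 B=47 C=52 D=37 E=46] open={R2,R4,R5,R6,R7}
Step 10: commit R5 -> on_hand[A=45 B=56 C=52 D=46 E=46] avail[A=43 B=47 C=52 D=37 E=46] open={R2,R4,R6,R7}
Step 11: commit R4 -> on_hand[A=43 B=56 C=52 D=46 E=46] avail[A=43 B=47 C=52 D=37 E=46] open={R2,R6,R7}
Step 12: commit R2 -> on_hand[A=43 B=56 C=52 D=37 E=46] avail[A=43 B=47 C=52 D=37 E=46] open={R6,R7}
Open reservations: ['R6', 'R7'] -> 2

Answer: 2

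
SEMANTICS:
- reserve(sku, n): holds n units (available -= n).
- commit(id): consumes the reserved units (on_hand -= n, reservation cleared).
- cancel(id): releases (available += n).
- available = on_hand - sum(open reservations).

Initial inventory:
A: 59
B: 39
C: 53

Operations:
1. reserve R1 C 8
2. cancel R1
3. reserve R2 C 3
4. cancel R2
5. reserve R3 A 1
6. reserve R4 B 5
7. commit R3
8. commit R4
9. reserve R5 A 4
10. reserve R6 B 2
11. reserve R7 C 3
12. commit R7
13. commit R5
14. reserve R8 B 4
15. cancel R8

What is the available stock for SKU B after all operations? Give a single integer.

Answer: 32

Derivation:
Step 1: reserve R1 C 8 -> on_hand[A=59 B=39 C=53] avail[A=59 B=39 C=45] open={R1}
Step 2: cancel R1 -> on_hand[A=59 B=39 C=53] avail[A=59 B=39 C=53] open={}
Step 3: reserve R2 C 3 -> on_hand[A=59 B=39 C=53] avail[A=59 B=39 C=50] open={R2}
Step 4: cancel R2 -> on_hand[A=59 B=39 C=53] avail[A=59 B=39 C=53] open={}
Step 5: reserve R3 A 1 -> on_hand[A=59 B=39 C=53] avail[A=58 B=39 C=53] open={R3}
Step 6: reserve R4 B 5 -> on_hand[A=59 B=39 C=53] avail[A=58 B=34 C=53] open={R3,R4}
Step 7: commit R3 -> on_hand[A=58 B=39 C=53] avail[A=58 B=34 C=53] open={R4}
Step 8: commit R4 -> on_hand[A=58 B=34 C=53] avail[A=58 B=34 C=53] open={}
Step 9: reserve R5 A 4 -> on_hand[A=58 B=34 C=53] avail[A=54 B=34 C=53] open={R5}
Step 10: reserve R6 B 2 -> on_hand[A=58 B=34 C=53] avail[A=54 B=32 C=53] open={R5,R6}
Step 11: reserve R7 C 3 -> on_hand[A=58 B=34 C=53] avail[A=54 B=32 C=50] open={R5,R6,R7}
Step 12: commit R7 -> on_hand[A=58 B=34 C=50] avail[A=54 B=32 C=50] open={R5,R6}
Step 13: commit R5 -> on_hand[A=54 B=34 C=50] avail[A=54 B=32 C=50] open={R6}
Step 14: reserve R8 B 4 -> on_hand[A=54 B=34 C=50] avail[A=54 B=28 C=50] open={R6,R8}
Step 15: cancel R8 -> on_hand[A=54 B=34 C=50] avail[A=54 B=32 C=50] open={R6}
Final available[B] = 32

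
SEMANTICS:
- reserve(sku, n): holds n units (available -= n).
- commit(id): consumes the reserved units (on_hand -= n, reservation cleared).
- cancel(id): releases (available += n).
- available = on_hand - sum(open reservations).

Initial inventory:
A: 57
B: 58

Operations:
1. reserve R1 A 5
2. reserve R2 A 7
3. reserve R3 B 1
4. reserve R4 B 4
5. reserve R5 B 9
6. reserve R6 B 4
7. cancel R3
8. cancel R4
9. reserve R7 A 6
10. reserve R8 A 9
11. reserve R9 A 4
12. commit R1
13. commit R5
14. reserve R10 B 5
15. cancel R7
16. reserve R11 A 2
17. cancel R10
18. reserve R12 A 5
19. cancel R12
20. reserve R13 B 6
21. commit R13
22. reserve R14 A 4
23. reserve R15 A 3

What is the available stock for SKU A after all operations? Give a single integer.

Answer: 23

Derivation:
Step 1: reserve R1 A 5 -> on_hand[A=57 B=58] avail[A=52 B=58] open={R1}
Step 2: reserve R2 A 7 -> on_hand[A=57 B=58] avail[A=45 B=58] open={R1,R2}
Step 3: reserve R3 B 1 -> on_hand[A=57 B=58] avail[A=45 B=57] open={R1,R2,R3}
Step 4: reserve R4 B 4 -> on_hand[A=57 B=58] avail[A=45 B=53] open={R1,R2,R3,R4}
Step 5: reserve R5 B 9 -> on_hand[A=57 B=58] avail[A=45 B=44] open={R1,R2,R3,R4,R5}
Step 6: reserve R6 B 4 -> on_hand[A=57 B=58] avail[A=45 B=40] open={R1,R2,R3,R4,R5,R6}
Step 7: cancel R3 -> on_hand[A=57 B=58] avail[A=45 B=41] open={R1,R2,R4,R5,R6}
Step 8: cancel R4 -> on_hand[A=57 B=58] avail[A=45 B=45] open={R1,R2,R5,R6}
Step 9: reserve R7 A 6 -> on_hand[A=57 B=58] avail[A=39 B=45] open={R1,R2,R5,R6,R7}
Step 10: reserve R8 A 9 -> on_hand[A=57 B=58] avail[A=30 B=45] open={R1,R2,R5,R6,R7,R8}
Step 11: reserve R9 A 4 -> on_hand[A=57 B=58] avail[A=26 B=45] open={R1,R2,R5,R6,R7,R8,R9}
Step 12: commit R1 -> on_hand[A=52 B=58] avail[A=26 B=45] open={R2,R5,R6,R7,R8,R9}
Step 13: commit R5 -> on_hand[A=52 B=49] avail[A=26 B=45] open={R2,R6,R7,R8,R9}
Step 14: reserve R10 B 5 -> on_hand[A=52 B=49] avail[A=26 B=40] open={R10,R2,R6,R7,R8,R9}
Step 15: cancel R7 -> on_hand[A=52 B=49] avail[A=32 B=40] open={R10,R2,R6,R8,R9}
Step 16: reserve R11 A 2 -> on_hand[A=52 B=49] avail[A=30 B=40] open={R10,R11,R2,R6,R8,R9}
Step 17: cancel R10 -> on_hand[A=52 B=49] avail[A=30 B=45] open={R11,R2,R6,R8,R9}
Step 18: reserve R12 A 5 -> on_hand[A=52 B=49] avail[A=25 B=45] open={R11,R12,R2,R6,R8,R9}
Step 19: cancel R12 -> on_hand[A=52 B=49] avail[A=30 B=45] open={R11,R2,R6,R8,R9}
Step 20: reserve R13 B 6 -> on_hand[A=52 B=49] avail[A=30 B=39] open={R11,R13,R2,R6,R8,R9}
Step 21: commit R13 -> on_hand[A=52 B=43] avail[A=30 B=39] open={R11,R2,R6,R8,R9}
Step 22: reserve R14 A 4 -> on_hand[A=52 B=43] avail[A=26 B=39] open={R11,R14,R2,R6,R8,R9}
Step 23: reserve R15 A 3 -> on_hand[A=52 B=43] avail[A=23 B=39] open={R11,R14,R15,R2,R6,R8,R9}
Final available[A] = 23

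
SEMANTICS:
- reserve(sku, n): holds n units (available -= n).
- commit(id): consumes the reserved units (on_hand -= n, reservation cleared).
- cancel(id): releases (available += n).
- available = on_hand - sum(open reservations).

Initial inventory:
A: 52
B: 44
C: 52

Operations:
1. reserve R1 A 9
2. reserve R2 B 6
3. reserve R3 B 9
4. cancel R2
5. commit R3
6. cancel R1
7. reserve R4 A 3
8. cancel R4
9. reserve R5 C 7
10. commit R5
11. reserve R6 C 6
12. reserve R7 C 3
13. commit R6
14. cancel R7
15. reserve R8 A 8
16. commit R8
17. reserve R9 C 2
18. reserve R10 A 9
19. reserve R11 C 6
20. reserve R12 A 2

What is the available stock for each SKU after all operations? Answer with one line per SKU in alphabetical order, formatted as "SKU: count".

Answer: A: 33
B: 35
C: 31

Derivation:
Step 1: reserve R1 A 9 -> on_hand[A=52 B=44 C=52] avail[A=43 B=44 C=52] open={R1}
Step 2: reserve R2 B 6 -> on_hand[A=52 B=44 C=52] avail[A=43 B=38 C=52] open={R1,R2}
Step 3: reserve R3 B 9 -> on_hand[A=52 B=44 C=52] avail[A=43 B=29 C=52] open={R1,R2,R3}
Step 4: cancel R2 -> on_hand[A=52 B=44 C=52] avail[A=43 B=35 C=52] open={R1,R3}
Step 5: commit R3 -> on_hand[A=52 B=35 C=52] avail[A=43 B=35 C=52] open={R1}
Step 6: cancel R1 -> on_hand[A=52 B=35 C=52] avail[A=52 B=35 C=52] open={}
Step 7: reserve R4 A 3 -> on_hand[A=52 B=35 C=52] avail[A=49 B=35 C=52] open={R4}
Step 8: cancel R4 -> on_hand[A=52 B=35 C=52] avail[A=52 B=35 C=52] open={}
Step 9: reserve R5 C 7 -> on_hand[A=52 B=35 C=52] avail[A=52 B=35 C=45] open={R5}
Step 10: commit R5 -> on_hand[A=52 B=35 C=45] avail[A=52 B=35 C=45] open={}
Step 11: reserve R6 C 6 -> on_hand[A=52 B=35 C=45] avail[A=52 B=35 C=39] open={R6}
Step 12: reserve R7 C 3 -> on_hand[A=52 B=35 C=45] avail[A=52 B=35 C=36] open={R6,R7}
Step 13: commit R6 -> on_hand[A=52 B=35 C=39] avail[A=52 B=35 C=36] open={R7}
Step 14: cancel R7 -> on_hand[A=52 B=35 C=39] avail[A=52 B=35 C=39] open={}
Step 15: reserve R8 A 8 -> on_hand[A=52 B=35 C=39] avail[A=44 B=35 C=39] open={R8}
Step 16: commit R8 -> on_hand[A=44 B=35 C=39] avail[A=44 B=35 C=39] open={}
Step 17: reserve R9 C 2 -> on_hand[A=44 B=35 C=39] avail[A=44 B=35 C=37] open={R9}
Step 18: reserve R10 A 9 -> on_hand[A=44 B=35 C=39] avail[A=35 B=35 C=37] open={R10,R9}
Step 19: reserve R11 C 6 -> on_hand[A=44 B=35 C=39] avail[A=35 B=35 C=31] open={R10,R11,R9}
Step 20: reserve R12 A 2 -> on_hand[A=44 B=35 C=39] avail[A=33 B=35 C=31] open={R10,R11,R12,R9}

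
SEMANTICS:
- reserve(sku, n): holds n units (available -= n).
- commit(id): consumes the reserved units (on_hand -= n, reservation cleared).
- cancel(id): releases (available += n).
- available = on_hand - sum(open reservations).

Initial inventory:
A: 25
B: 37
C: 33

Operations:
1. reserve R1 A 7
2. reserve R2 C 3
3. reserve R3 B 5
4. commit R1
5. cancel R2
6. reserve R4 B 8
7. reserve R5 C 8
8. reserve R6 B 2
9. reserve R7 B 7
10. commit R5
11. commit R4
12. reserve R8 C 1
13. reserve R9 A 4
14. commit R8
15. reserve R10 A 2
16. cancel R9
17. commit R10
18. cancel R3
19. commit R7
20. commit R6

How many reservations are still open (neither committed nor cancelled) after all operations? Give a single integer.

Step 1: reserve R1 A 7 -> on_hand[A=25 B=37 C=33] avail[A=18 B=37 C=33] open={R1}
Step 2: reserve R2 C 3 -> on_hand[A=25 B=37 C=33] avail[A=18 B=37 C=30] open={R1,R2}
Step 3: reserve R3 B 5 -> on_hand[A=25 B=37 C=33] avail[A=18 B=32 C=30] open={R1,R2,R3}
Step 4: commit R1 -> on_hand[A=18 B=37 C=33] avail[A=18 B=32 C=30] open={R2,R3}
Step 5: cancel R2 -> on_hand[A=18 B=37 C=33] avail[A=18 B=32 C=33] open={R3}
Step 6: reserve R4 B 8 -> on_hand[A=18 B=37 C=33] avail[A=18 B=24 C=33] open={R3,R4}
Step 7: reserve R5 C 8 -> on_hand[A=18 B=37 C=33] avail[A=18 B=24 C=25] open={R3,R4,R5}
Step 8: reserve R6 B 2 -> on_hand[A=18 B=37 C=33] avail[A=18 B=22 C=25] open={R3,R4,R5,R6}
Step 9: reserve R7 B 7 -> on_hand[A=18 B=37 C=33] avail[A=18 B=15 C=25] open={R3,R4,R5,R6,R7}
Step 10: commit R5 -> on_hand[A=18 B=37 C=25] avail[A=18 B=15 C=25] open={R3,R4,R6,R7}
Step 11: commit R4 -> on_hand[A=18 B=29 C=25] avail[A=18 B=15 C=25] open={R3,R6,R7}
Step 12: reserve R8 C 1 -> on_hand[A=18 B=29 C=25] avail[A=18 B=15 C=24] open={R3,R6,R7,R8}
Step 13: reserve R9 A 4 -> on_hand[A=18 B=29 C=25] avail[A=14 B=15 C=24] open={R3,R6,R7,R8,R9}
Step 14: commit R8 -> on_hand[A=18 B=29 C=24] avail[A=14 B=15 C=24] open={R3,R6,R7,R9}
Step 15: reserve R10 A 2 -> on_hand[A=18 B=29 C=24] avail[A=12 B=15 C=24] open={R10,R3,R6,R7,R9}
Step 16: cancel R9 -> on_hand[A=18 B=29 C=24] avail[A=16 B=15 C=24] open={R10,R3,R6,R7}
Step 17: commit R10 -> on_hand[A=16 B=29 C=24] avail[A=16 B=15 C=24] open={R3,R6,R7}
Step 18: cancel R3 -> on_hand[A=16 B=29 C=24] avail[A=16 B=20 C=24] open={R6,R7}
Step 19: commit R7 -> on_hand[A=16 B=22 C=24] avail[A=16 B=20 C=24] open={R6}
Step 20: commit R6 -> on_hand[A=16 B=20 C=24] avail[A=16 B=20 C=24] open={}
Open reservations: [] -> 0

Answer: 0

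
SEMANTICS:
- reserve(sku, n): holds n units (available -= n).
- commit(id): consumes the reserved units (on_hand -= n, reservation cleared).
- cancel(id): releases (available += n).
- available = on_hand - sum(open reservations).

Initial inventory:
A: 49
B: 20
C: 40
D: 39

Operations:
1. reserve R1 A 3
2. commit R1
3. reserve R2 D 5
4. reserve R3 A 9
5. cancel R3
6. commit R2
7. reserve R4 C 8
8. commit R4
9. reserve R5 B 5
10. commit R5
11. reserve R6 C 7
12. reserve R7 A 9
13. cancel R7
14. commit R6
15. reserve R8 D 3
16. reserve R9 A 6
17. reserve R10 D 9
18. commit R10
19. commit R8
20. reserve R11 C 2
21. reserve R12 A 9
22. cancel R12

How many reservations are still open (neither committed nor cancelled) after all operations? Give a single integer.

Step 1: reserve R1 A 3 -> on_hand[A=49 B=20 C=40 D=39] avail[A=46 B=20 C=40 D=39] open={R1}
Step 2: commit R1 -> on_hand[A=46 B=20 C=40 D=39] avail[A=46 B=20 C=40 D=39] open={}
Step 3: reserve R2 D 5 -> on_hand[A=46 B=20 C=40 D=39] avail[A=46 B=20 C=40 D=34] open={R2}
Step 4: reserve R3 A 9 -> on_hand[A=46 B=20 C=40 D=39] avail[A=37 B=20 C=40 D=34] open={R2,R3}
Step 5: cancel R3 -> on_hand[A=46 B=20 C=40 D=39] avail[A=46 B=20 C=40 D=34] open={R2}
Step 6: commit R2 -> on_hand[A=46 B=20 C=40 D=34] avail[A=46 B=20 C=40 D=34] open={}
Step 7: reserve R4 C 8 -> on_hand[A=46 B=20 C=40 D=34] avail[A=46 B=20 C=32 D=34] open={R4}
Step 8: commit R4 -> on_hand[A=46 B=20 C=32 D=34] avail[A=46 B=20 C=32 D=34] open={}
Step 9: reserve R5 B 5 -> on_hand[A=46 B=20 C=32 D=34] avail[A=46 B=15 C=32 D=34] open={R5}
Step 10: commit R5 -> on_hand[A=46 B=15 C=32 D=34] avail[A=46 B=15 C=32 D=34] open={}
Step 11: reserve R6 C 7 -> on_hand[A=46 B=15 C=32 D=34] avail[A=46 B=15 C=25 D=34] open={R6}
Step 12: reserve R7 A 9 -> on_hand[A=46 B=15 C=32 D=34] avail[A=37 B=15 C=25 D=34] open={R6,R7}
Step 13: cancel R7 -> on_hand[A=46 B=15 C=32 D=34] avail[A=46 B=15 C=25 D=34] open={R6}
Step 14: commit R6 -> on_hand[A=46 B=15 C=25 D=34] avail[A=46 B=15 C=25 D=34] open={}
Step 15: reserve R8 D 3 -> on_hand[A=46 B=15 C=25 D=34] avail[A=46 B=15 C=25 D=31] open={R8}
Step 16: reserve R9 A 6 -> on_hand[A=46 B=15 C=25 D=34] avail[A=40 B=15 C=25 D=31] open={R8,R9}
Step 17: reserve R10 D 9 -> on_hand[A=46 B=15 C=25 D=34] avail[A=40 B=15 C=25 D=22] open={R10,R8,R9}
Step 18: commit R10 -> on_hand[A=46 B=15 C=25 D=25] avail[A=40 B=15 C=25 D=22] open={R8,R9}
Step 19: commit R8 -> on_hand[A=46 B=15 C=25 D=22] avail[A=40 B=15 C=25 D=22] open={R9}
Step 20: reserve R11 C 2 -> on_hand[A=46 B=15 C=25 D=22] avail[A=40 B=15 C=23 D=22] open={R11,R9}
Step 21: reserve R12 A 9 -> on_hand[A=46 B=15 C=25 D=22] avail[A=31 B=15 C=23 D=22] open={R11,R12,R9}
Step 22: cancel R12 -> on_hand[A=46 B=15 C=25 D=22] avail[A=40 B=15 C=23 D=22] open={R11,R9}
Open reservations: ['R11', 'R9'] -> 2

Answer: 2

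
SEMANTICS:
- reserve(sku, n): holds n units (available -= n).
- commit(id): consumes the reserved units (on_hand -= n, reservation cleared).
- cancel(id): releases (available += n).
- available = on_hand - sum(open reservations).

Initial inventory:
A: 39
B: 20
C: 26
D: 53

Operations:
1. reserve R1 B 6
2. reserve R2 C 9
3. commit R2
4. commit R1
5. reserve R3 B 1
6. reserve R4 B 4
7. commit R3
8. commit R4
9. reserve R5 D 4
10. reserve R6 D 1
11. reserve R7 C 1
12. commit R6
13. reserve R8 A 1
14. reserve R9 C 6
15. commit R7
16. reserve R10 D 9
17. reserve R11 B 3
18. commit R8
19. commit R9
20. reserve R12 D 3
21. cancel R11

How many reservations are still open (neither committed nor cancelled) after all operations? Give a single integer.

Step 1: reserve R1 B 6 -> on_hand[A=39 B=20 C=26 D=53] avail[A=39 B=14 C=26 D=53] open={R1}
Step 2: reserve R2 C 9 -> on_hand[A=39 B=20 C=26 D=53] avail[A=39 B=14 C=17 D=53] open={R1,R2}
Step 3: commit R2 -> on_hand[A=39 B=20 C=17 D=53] avail[A=39 B=14 C=17 D=53] open={R1}
Step 4: commit R1 -> on_hand[A=39 B=14 C=17 D=53] avail[A=39 B=14 C=17 D=53] open={}
Step 5: reserve R3 B 1 -> on_hand[A=39 B=14 C=17 D=53] avail[A=39 B=13 C=17 D=53] open={R3}
Step 6: reserve R4 B 4 -> on_hand[A=39 B=14 C=17 D=53] avail[A=39 B=9 C=17 D=53] open={R3,R4}
Step 7: commit R3 -> on_hand[A=39 B=13 C=17 D=53] avail[A=39 B=9 C=17 D=53] open={R4}
Step 8: commit R4 -> on_hand[A=39 B=9 C=17 D=53] avail[A=39 B=9 C=17 D=53] open={}
Step 9: reserve R5 D 4 -> on_hand[A=39 B=9 C=17 D=53] avail[A=39 B=9 C=17 D=49] open={R5}
Step 10: reserve R6 D 1 -> on_hand[A=39 B=9 C=17 D=53] avail[A=39 B=9 C=17 D=48] open={R5,R6}
Step 11: reserve R7 C 1 -> on_hand[A=39 B=9 C=17 D=53] avail[A=39 B=9 C=16 D=48] open={R5,R6,R7}
Step 12: commit R6 -> on_hand[A=39 B=9 C=17 D=52] avail[A=39 B=9 C=16 D=48] open={R5,R7}
Step 13: reserve R8 A 1 -> on_hand[A=39 B=9 C=17 D=52] avail[A=38 B=9 C=16 D=48] open={R5,R7,R8}
Step 14: reserve R9 C 6 -> on_hand[A=39 B=9 C=17 D=52] avail[A=38 B=9 C=10 D=48] open={R5,R7,R8,R9}
Step 15: commit R7 -> on_hand[A=39 B=9 C=16 D=52] avail[A=38 B=9 C=10 D=48] open={R5,R8,R9}
Step 16: reserve R10 D 9 -> on_hand[A=39 B=9 C=16 D=52] avail[A=38 B=9 C=10 D=39] open={R10,R5,R8,R9}
Step 17: reserve R11 B 3 -> on_hand[A=39 B=9 C=16 D=52] avail[A=38 B=6 C=10 D=39] open={R10,R11,R5,R8,R9}
Step 18: commit R8 -> on_hand[A=38 B=9 C=16 D=52] avail[A=38 B=6 C=10 D=39] open={R10,R11,R5,R9}
Step 19: commit R9 -> on_hand[A=38 B=9 C=10 D=52] avail[A=38 B=6 C=10 D=39] open={R10,R11,R5}
Step 20: reserve R12 D 3 -> on_hand[A=38 B=9 C=10 D=52] avail[A=38 B=6 C=10 D=36] open={R10,R11,R12,R5}
Step 21: cancel R11 -> on_hand[A=38 B=9 C=10 D=52] avail[A=38 B=9 C=10 D=36] open={R10,R12,R5}
Open reservations: ['R10', 'R12', 'R5'] -> 3

Answer: 3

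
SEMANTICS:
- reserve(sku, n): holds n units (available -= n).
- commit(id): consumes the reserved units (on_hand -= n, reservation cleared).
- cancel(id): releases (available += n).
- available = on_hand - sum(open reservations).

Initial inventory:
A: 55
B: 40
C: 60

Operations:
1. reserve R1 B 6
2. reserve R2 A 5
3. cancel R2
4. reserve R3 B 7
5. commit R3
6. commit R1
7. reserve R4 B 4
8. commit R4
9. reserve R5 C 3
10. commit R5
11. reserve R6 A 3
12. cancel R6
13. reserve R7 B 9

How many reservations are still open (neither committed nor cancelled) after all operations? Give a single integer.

Step 1: reserve R1 B 6 -> on_hand[A=55 B=40 C=60] avail[A=55 B=34 C=60] open={R1}
Step 2: reserve R2 A 5 -> on_hand[A=55 B=40 C=60] avail[A=50 B=34 C=60] open={R1,R2}
Step 3: cancel R2 -> on_hand[A=55 B=40 C=60] avail[A=55 B=34 C=60] open={R1}
Step 4: reserve R3 B 7 -> on_hand[A=55 B=40 C=60] avail[A=55 B=27 C=60] open={R1,R3}
Step 5: commit R3 -> on_hand[A=55 B=33 C=60] avail[A=55 B=27 C=60] open={R1}
Step 6: commit R1 -> on_hand[A=55 B=27 C=60] avail[A=55 B=27 C=60] open={}
Step 7: reserve R4 B 4 -> on_hand[A=55 B=27 C=60] avail[A=55 B=23 C=60] open={R4}
Step 8: commit R4 -> on_hand[A=55 B=23 C=60] avail[A=55 B=23 C=60] open={}
Step 9: reserve R5 C 3 -> on_hand[A=55 B=23 C=60] avail[A=55 B=23 C=57] open={R5}
Step 10: commit R5 -> on_hand[A=55 B=23 C=57] avail[A=55 B=23 C=57] open={}
Step 11: reserve R6 A 3 -> on_hand[A=55 B=23 C=57] avail[A=52 B=23 C=57] open={R6}
Step 12: cancel R6 -> on_hand[A=55 B=23 C=57] avail[A=55 B=23 C=57] open={}
Step 13: reserve R7 B 9 -> on_hand[A=55 B=23 C=57] avail[A=55 B=14 C=57] open={R7}
Open reservations: ['R7'] -> 1

Answer: 1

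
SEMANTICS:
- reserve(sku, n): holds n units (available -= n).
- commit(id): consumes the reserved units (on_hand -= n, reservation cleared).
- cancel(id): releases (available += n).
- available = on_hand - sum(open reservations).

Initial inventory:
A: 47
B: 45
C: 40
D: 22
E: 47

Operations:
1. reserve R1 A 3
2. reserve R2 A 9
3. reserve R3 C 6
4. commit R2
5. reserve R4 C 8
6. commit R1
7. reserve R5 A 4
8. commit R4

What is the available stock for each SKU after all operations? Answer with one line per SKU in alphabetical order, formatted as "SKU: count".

Answer: A: 31
B: 45
C: 26
D: 22
E: 47

Derivation:
Step 1: reserve R1 A 3 -> on_hand[A=47 B=45 C=40 D=22 E=47] avail[A=44 B=45 C=40 D=22 E=47] open={R1}
Step 2: reserve R2 A 9 -> on_hand[A=47 B=45 C=40 D=22 E=47] avail[A=35 B=45 C=40 D=22 E=47] open={R1,R2}
Step 3: reserve R3 C 6 -> on_hand[A=47 B=45 C=40 D=22 E=47] avail[A=35 B=45 C=34 D=22 E=47] open={R1,R2,R3}
Step 4: commit R2 -> on_hand[A=38 B=45 C=40 D=22 E=47] avail[A=35 B=45 C=34 D=22 E=47] open={R1,R3}
Step 5: reserve R4 C 8 -> on_hand[A=38 B=45 C=40 D=22 E=47] avail[A=35 B=45 C=26 D=22 E=47] open={R1,R3,R4}
Step 6: commit R1 -> on_hand[A=35 B=45 C=40 D=22 E=47] avail[A=35 B=45 C=26 D=22 E=47] open={R3,R4}
Step 7: reserve R5 A 4 -> on_hand[A=35 B=45 C=40 D=22 E=47] avail[A=31 B=45 C=26 D=22 E=47] open={R3,R4,R5}
Step 8: commit R4 -> on_hand[A=35 B=45 C=32 D=22 E=47] avail[A=31 B=45 C=26 D=22 E=47] open={R3,R5}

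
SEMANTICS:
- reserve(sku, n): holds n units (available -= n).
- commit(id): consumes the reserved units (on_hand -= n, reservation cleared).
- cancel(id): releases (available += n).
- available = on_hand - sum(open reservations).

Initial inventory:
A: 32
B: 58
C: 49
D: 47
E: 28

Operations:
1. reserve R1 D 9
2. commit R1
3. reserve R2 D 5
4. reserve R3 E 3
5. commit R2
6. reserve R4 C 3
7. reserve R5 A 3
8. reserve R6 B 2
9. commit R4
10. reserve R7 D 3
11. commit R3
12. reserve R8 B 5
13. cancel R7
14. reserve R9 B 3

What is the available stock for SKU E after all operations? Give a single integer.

Step 1: reserve R1 D 9 -> on_hand[A=32 B=58 C=49 D=47 E=28] avail[A=32 B=58 C=49 D=38 E=28] open={R1}
Step 2: commit R1 -> on_hand[A=32 B=58 C=49 D=38 E=28] avail[A=32 B=58 C=49 D=38 E=28] open={}
Step 3: reserve R2 D 5 -> on_hand[A=32 B=58 C=49 D=38 E=28] avail[A=32 B=58 C=49 D=33 E=28] open={R2}
Step 4: reserve R3 E 3 -> on_hand[A=32 B=58 C=49 D=38 E=28] avail[A=32 B=58 C=49 D=33 E=25] open={R2,R3}
Step 5: commit R2 -> on_hand[A=32 B=58 C=49 D=33 E=28] avail[A=32 B=58 C=49 D=33 E=25] open={R3}
Step 6: reserve R4 C 3 -> on_hand[A=32 B=58 C=49 D=33 E=28] avail[A=32 B=58 C=46 D=33 E=25] open={R3,R4}
Step 7: reserve R5 A 3 -> on_hand[A=32 B=58 C=49 D=33 E=28] avail[A=29 B=58 C=46 D=33 E=25] open={R3,R4,R5}
Step 8: reserve R6 B 2 -> on_hand[A=32 B=58 C=49 D=33 E=28] avail[A=29 B=56 C=46 D=33 E=25] open={R3,R4,R5,R6}
Step 9: commit R4 -> on_hand[A=32 B=58 C=46 D=33 E=28] avail[A=29 B=56 C=46 D=33 E=25] open={R3,R5,R6}
Step 10: reserve R7 D 3 -> on_hand[A=32 B=58 C=46 D=33 E=28] avail[A=29 B=56 C=46 D=30 E=25] open={R3,R5,R6,R7}
Step 11: commit R3 -> on_hand[A=32 B=58 C=46 D=33 E=25] avail[A=29 B=56 C=46 D=30 E=25] open={R5,R6,R7}
Step 12: reserve R8 B 5 -> on_hand[A=32 B=58 C=46 D=33 E=25] avail[A=29 B=51 C=46 D=30 E=25] open={R5,R6,R7,R8}
Step 13: cancel R7 -> on_hand[A=32 B=58 C=46 D=33 E=25] avail[A=29 B=51 C=46 D=33 E=25] open={R5,R6,R8}
Step 14: reserve R9 B 3 -> on_hand[A=32 B=58 C=46 D=33 E=25] avail[A=29 B=48 C=46 D=33 E=25] open={R5,R6,R8,R9}
Final available[E] = 25

Answer: 25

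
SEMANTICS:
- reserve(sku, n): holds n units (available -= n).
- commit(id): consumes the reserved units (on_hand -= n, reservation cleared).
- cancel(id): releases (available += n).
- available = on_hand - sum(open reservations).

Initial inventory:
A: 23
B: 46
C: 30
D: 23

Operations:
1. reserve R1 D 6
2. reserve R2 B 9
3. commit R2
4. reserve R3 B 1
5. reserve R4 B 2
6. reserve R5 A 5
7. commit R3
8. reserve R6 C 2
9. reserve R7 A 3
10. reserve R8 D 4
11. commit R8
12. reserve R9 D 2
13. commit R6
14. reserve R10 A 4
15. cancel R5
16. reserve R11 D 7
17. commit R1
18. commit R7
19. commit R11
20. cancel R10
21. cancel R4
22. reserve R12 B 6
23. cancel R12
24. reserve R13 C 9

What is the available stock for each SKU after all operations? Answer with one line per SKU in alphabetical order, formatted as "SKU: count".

Answer: A: 20
B: 36
C: 19
D: 4

Derivation:
Step 1: reserve R1 D 6 -> on_hand[A=23 B=46 C=30 D=23] avail[A=23 B=46 C=30 D=17] open={R1}
Step 2: reserve R2 B 9 -> on_hand[A=23 B=46 C=30 D=23] avail[A=23 B=37 C=30 D=17] open={R1,R2}
Step 3: commit R2 -> on_hand[A=23 B=37 C=30 D=23] avail[A=23 B=37 C=30 D=17] open={R1}
Step 4: reserve R3 B 1 -> on_hand[A=23 B=37 C=30 D=23] avail[A=23 B=36 C=30 D=17] open={R1,R3}
Step 5: reserve R4 B 2 -> on_hand[A=23 B=37 C=30 D=23] avail[A=23 B=34 C=30 D=17] open={R1,R3,R4}
Step 6: reserve R5 A 5 -> on_hand[A=23 B=37 C=30 D=23] avail[A=18 B=34 C=30 D=17] open={R1,R3,R4,R5}
Step 7: commit R3 -> on_hand[A=23 B=36 C=30 D=23] avail[A=18 B=34 C=30 D=17] open={R1,R4,R5}
Step 8: reserve R6 C 2 -> on_hand[A=23 B=36 C=30 D=23] avail[A=18 B=34 C=28 D=17] open={R1,R4,R5,R6}
Step 9: reserve R7 A 3 -> on_hand[A=23 B=36 C=30 D=23] avail[A=15 B=34 C=28 D=17] open={R1,R4,R5,R6,R7}
Step 10: reserve R8 D 4 -> on_hand[A=23 B=36 C=30 D=23] avail[A=15 B=34 C=28 D=13] open={R1,R4,R5,R6,R7,R8}
Step 11: commit R8 -> on_hand[A=23 B=36 C=30 D=19] avail[A=15 B=34 C=28 D=13] open={R1,R4,R5,R6,R7}
Step 12: reserve R9 D 2 -> on_hand[A=23 B=36 C=30 D=19] avail[A=15 B=34 C=28 D=11] open={R1,R4,R5,R6,R7,R9}
Step 13: commit R6 -> on_hand[A=23 B=36 C=28 D=19] avail[A=15 B=34 C=28 D=11] open={R1,R4,R5,R7,R9}
Step 14: reserve R10 A 4 -> on_hand[A=23 B=36 C=28 D=19] avail[A=11 B=34 C=28 D=11] open={R1,R10,R4,R5,R7,R9}
Step 15: cancel R5 -> on_hand[A=23 B=36 C=28 D=19] avail[A=16 B=34 C=28 D=11] open={R1,R10,R4,R7,R9}
Step 16: reserve R11 D 7 -> on_hand[A=23 B=36 C=28 D=19] avail[A=16 B=34 C=28 D=4] open={R1,R10,R11,R4,R7,R9}
Step 17: commit R1 -> on_hand[A=23 B=36 C=28 D=13] avail[A=16 B=34 C=28 D=4] open={R10,R11,R4,R7,R9}
Step 18: commit R7 -> on_hand[A=20 B=36 C=28 D=13] avail[A=16 B=34 C=28 D=4] open={R10,R11,R4,R9}
Step 19: commit R11 -> on_hand[A=20 B=36 C=28 D=6] avail[A=16 B=34 C=28 D=4] open={R10,R4,R9}
Step 20: cancel R10 -> on_hand[A=20 B=36 C=28 D=6] avail[A=20 B=34 C=28 D=4] open={R4,R9}
Step 21: cancel R4 -> on_hand[A=20 B=36 C=28 D=6] avail[A=20 B=36 C=28 D=4] open={R9}
Step 22: reserve R12 B 6 -> on_hand[A=20 B=36 C=28 D=6] avail[A=20 B=30 C=28 D=4] open={R12,R9}
Step 23: cancel R12 -> on_hand[A=20 B=36 C=28 D=6] avail[A=20 B=36 C=28 D=4] open={R9}
Step 24: reserve R13 C 9 -> on_hand[A=20 B=36 C=28 D=6] avail[A=20 B=36 C=19 D=4] open={R13,R9}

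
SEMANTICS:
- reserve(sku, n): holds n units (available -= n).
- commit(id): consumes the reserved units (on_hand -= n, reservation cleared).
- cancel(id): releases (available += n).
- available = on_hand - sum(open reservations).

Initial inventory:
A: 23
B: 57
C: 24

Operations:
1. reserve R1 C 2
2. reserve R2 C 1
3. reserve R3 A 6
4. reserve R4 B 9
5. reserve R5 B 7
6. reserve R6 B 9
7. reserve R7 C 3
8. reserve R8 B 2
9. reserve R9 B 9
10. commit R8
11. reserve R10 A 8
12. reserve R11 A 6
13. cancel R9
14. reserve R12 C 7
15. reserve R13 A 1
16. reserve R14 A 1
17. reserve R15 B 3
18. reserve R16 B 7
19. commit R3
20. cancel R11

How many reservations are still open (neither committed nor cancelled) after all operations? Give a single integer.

Answer: 12

Derivation:
Step 1: reserve R1 C 2 -> on_hand[A=23 B=57 C=24] avail[A=23 B=57 C=22] open={R1}
Step 2: reserve R2 C 1 -> on_hand[A=23 B=57 C=24] avail[A=23 B=57 C=21] open={R1,R2}
Step 3: reserve R3 A 6 -> on_hand[A=23 B=57 C=24] avail[A=17 B=57 C=21] open={R1,R2,R3}
Step 4: reserve R4 B 9 -> on_hand[A=23 B=57 C=24] avail[A=17 B=48 C=21] open={R1,R2,R3,R4}
Step 5: reserve R5 B 7 -> on_hand[A=23 B=57 C=24] avail[A=17 B=41 C=21] open={R1,R2,R3,R4,R5}
Step 6: reserve R6 B 9 -> on_hand[A=23 B=57 C=24] avail[A=17 B=32 C=21] open={R1,R2,R3,R4,R5,R6}
Step 7: reserve R7 C 3 -> on_hand[A=23 B=57 C=24] avail[A=17 B=32 C=18] open={R1,R2,R3,R4,R5,R6,R7}
Step 8: reserve R8 B 2 -> on_hand[A=23 B=57 C=24] avail[A=17 B=30 C=18] open={R1,R2,R3,R4,R5,R6,R7,R8}
Step 9: reserve R9 B 9 -> on_hand[A=23 B=57 C=24] avail[A=17 B=21 C=18] open={R1,R2,R3,R4,R5,R6,R7,R8,R9}
Step 10: commit R8 -> on_hand[A=23 B=55 C=24] avail[A=17 B=21 C=18] open={R1,R2,R3,R4,R5,R6,R7,R9}
Step 11: reserve R10 A 8 -> on_hand[A=23 B=55 C=24] avail[A=9 B=21 C=18] open={R1,R10,R2,R3,R4,R5,R6,R7,R9}
Step 12: reserve R11 A 6 -> on_hand[A=23 B=55 C=24] avail[A=3 B=21 C=18] open={R1,R10,R11,R2,R3,R4,R5,R6,R7,R9}
Step 13: cancel R9 -> on_hand[A=23 B=55 C=24] avail[A=3 B=30 C=18] open={R1,R10,R11,R2,R3,R4,R5,R6,R7}
Step 14: reserve R12 C 7 -> on_hand[A=23 B=55 C=24] avail[A=3 B=30 C=11] open={R1,R10,R11,R12,R2,R3,R4,R5,R6,R7}
Step 15: reserve R13 A 1 -> on_hand[A=23 B=55 C=24] avail[A=2 B=30 C=11] open={R1,R10,R11,R12,R13,R2,R3,R4,R5,R6,R7}
Step 16: reserve R14 A 1 -> on_hand[A=23 B=55 C=24] avail[A=1 B=30 C=11] open={R1,R10,R11,R12,R13,R14,R2,R3,R4,R5,R6,R7}
Step 17: reserve R15 B 3 -> on_hand[A=23 B=55 C=24] avail[A=1 B=27 C=11] open={R1,R10,R11,R12,R13,R14,R15,R2,R3,R4,R5,R6,R7}
Step 18: reserve R16 B 7 -> on_hand[A=23 B=55 C=24] avail[A=1 B=20 C=11] open={R1,R10,R11,R12,R13,R14,R15,R16,R2,R3,R4,R5,R6,R7}
Step 19: commit R3 -> on_hand[A=17 B=55 C=24] avail[A=1 B=20 C=11] open={R1,R10,R11,R12,R13,R14,R15,R16,R2,R4,R5,R6,R7}
Step 20: cancel R11 -> on_hand[A=17 B=55 C=24] avail[A=7 B=20 C=11] open={R1,R10,R12,R13,R14,R15,R16,R2,R4,R5,R6,R7}
Open reservations: ['R1', 'R10', 'R12', 'R13', 'R14', 'R15', 'R16', 'R2', 'R4', 'R5', 'R6', 'R7'] -> 12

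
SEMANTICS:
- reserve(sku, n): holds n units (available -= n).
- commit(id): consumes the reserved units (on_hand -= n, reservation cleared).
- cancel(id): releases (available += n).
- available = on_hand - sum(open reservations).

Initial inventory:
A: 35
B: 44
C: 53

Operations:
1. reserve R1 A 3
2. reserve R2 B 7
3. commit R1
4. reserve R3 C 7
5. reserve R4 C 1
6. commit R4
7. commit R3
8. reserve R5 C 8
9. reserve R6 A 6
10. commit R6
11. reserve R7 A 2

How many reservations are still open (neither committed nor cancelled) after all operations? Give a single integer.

Step 1: reserve R1 A 3 -> on_hand[A=35 B=44 C=53] avail[A=32 B=44 C=53] open={R1}
Step 2: reserve R2 B 7 -> on_hand[A=35 B=44 C=53] avail[A=32 B=37 C=53] open={R1,R2}
Step 3: commit R1 -> on_hand[A=32 B=44 C=53] avail[A=32 B=37 C=53] open={R2}
Step 4: reserve R3 C 7 -> on_hand[A=32 B=44 C=53] avail[A=32 B=37 C=46] open={R2,R3}
Step 5: reserve R4 C 1 -> on_hand[A=32 B=44 C=53] avail[A=32 B=37 C=45] open={R2,R3,R4}
Step 6: commit R4 -> on_hand[A=32 B=44 C=52] avail[A=32 B=37 C=45] open={R2,R3}
Step 7: commit R3 -> on_hand[A=32 B=44 C=45] avail[A=32 B=37 C=45] open={R2}
Step 8: reserve R5 C 8 -> on_hand[A=32 B=44 C=45] avail[A=32 B=37 C=37] open={R2,R5}
Step 9: reserve R6 A 6 -> on_hand[A=32 B=44 C=45] avail[A=26 B=37 C=37] open={R2,R5,R6}
Step 10: commit R6 -> on_hand[A=26 B=44 C=45] avail[A=26 B=37 C=37] open={R2,R5}
Step 11: reserve R7 A 2 -> on_hand[A=26 B=44 C=45] avail[A=24 B=37 C=37] open={R2,R5,R7}
Open reservations: ['R2', 'R5', 'R7'] -> 3

Answer: 3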